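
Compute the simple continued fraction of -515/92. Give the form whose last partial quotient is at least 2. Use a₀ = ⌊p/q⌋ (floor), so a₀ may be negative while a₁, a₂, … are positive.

[-6; 2, 2, 18]

-515 = -6*92 + 37
92 = 2*37 + 18
37 = 2*18 + 1
18 = 18*1 + 0  (stop)
So -515/92 = [-6; 2, 2, 18].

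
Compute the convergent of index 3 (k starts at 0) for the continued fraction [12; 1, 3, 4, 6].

217/17

Using pₖ = aₖpₖ₋₁ + pₖ₋₂, qₖ = aₖqₖ₋₁ + qₖ₋₂ (with p₋₁=1, p₋₂=0, q₋₁=0, q₋₂=1):
  k=0: a=12, p=12, q=1
  k=1: a=1, p=13, q=1
  k=2: a=3, p=51, q=4
  k=3: a=4, p=217, q=17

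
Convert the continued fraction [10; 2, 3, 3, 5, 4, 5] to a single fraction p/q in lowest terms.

27933/2677

Fold from the inside: start with 5/1.
  4 + 1/5 = 21/5
  5 + 5/21 = 110/21
  3 + 21/110 = 351/110
  3 + 110/351 = 1163/351
  2 + 351/1163 = 2677/1163
  10 + 1163/2677 = 27933/2677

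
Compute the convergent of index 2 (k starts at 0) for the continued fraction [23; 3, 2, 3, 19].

Using pₖ = aₖpₖ₋₁ + pₖ₋₂, qₖ = aₖqₖ₋₁ + qₖ₋₂ (with p₋₁=1, p₋₂=0, q₋₁=0, q₋₂=1):
  k=0: a=23, p=23, q=1
  k=1: a=3, p=70, q=3
  k=2: a=2, p=163, q=7

163/7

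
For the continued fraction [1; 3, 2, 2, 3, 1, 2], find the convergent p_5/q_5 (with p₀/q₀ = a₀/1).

97/75

Using pₖ = aₖpₖ₋₁ + pₖ₋₂, qₖ = aₖqₖ₋₁ + qₖ₋₂ (with p₋₁=1, p₋₂=0, q₋₁=0, q₋₂=1):
  k=0: a=1, p=1, q=1
  k=1: a=3, p=4, q=3
  k=2: a=2, p=9, q=7
  k=3: a=2, p=22, q=17
  k=4: a=3, p=75, q=58
  k=5: a=1, p=97, q=75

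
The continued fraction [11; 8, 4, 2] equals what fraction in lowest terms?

823/74

Using pₖ = aₖpₖ₋₁ + pₖ₋₂ and qₖ = aₖqₖ₋₁ + qₖ₋₂:
  k=0: a=11, p=11, q=1
  k=1: a=8, p=89, q=8
  k=2: a=4, p=367, q=33
  k=3: a=2, p=823, q=74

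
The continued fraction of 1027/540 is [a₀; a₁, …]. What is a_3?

5

1027 = 1·540 + 487   →  a_0 = 1
540 = 1·487 + 53   →  a_1 = 1
487 = 9·53 + 10   →  a_2 = 9
53 = 5·10 + 3   →  a_3 = 5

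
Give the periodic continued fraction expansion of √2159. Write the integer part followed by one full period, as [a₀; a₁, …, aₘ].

[46; 2, 6, 1, 1, 1, 6, 2, 92]

a₀ = ⌊√2159⌋ = 46.
With m₀=0, d₀=1 and mₖ₊₁ = dₖaₖ − mₖ, dₖ₊₁ = (n − mₖ₊₁²)/dₖ, aₖ₊₁ = ⌊(a₀+mₖ₊₁)/dₖ₊₁⌋:
  k=1: m=46, d=43, a=2
  k=2: m=40, d=13, a=6
  k=3: m=38, d=55, a=1
  k=4: m=17, d=34, a=1
  k=5: m=17, d=55, a=1
  k=6: m=38, d=13, a=6
  k=7: m=40, d=43, a=2
  k=8: m=46, d=1, a=92
d=1 and a=2a₀=92 at k=8, so the next step gives (m, d) = (46, 43) again — its k=1 value — and the period has length 8.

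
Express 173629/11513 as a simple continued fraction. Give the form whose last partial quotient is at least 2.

[15; 12, 3, 16, 19]

173629 = 15×11513 + 934
11513 = 12×934 + 305
934 = 3×305 + 19
305 = 16×19 + 1
19 = 19×1 + 0  (stop)
So 173629/11513 = [15; 12, 3, 16, 19].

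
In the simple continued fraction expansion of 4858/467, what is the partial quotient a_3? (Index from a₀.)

4858 = 10·467 + 188   →  a_0 = 10
467 = 2·188 + 91   →  a_1 = 2
188 = 2·91 + 6   →  a_2 = 2
91 = 15·6 + 1   →  a_3 = 15

15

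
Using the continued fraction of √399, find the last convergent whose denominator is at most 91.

799/40

√399 = [19; 1, 38, …] (period length 2).
Convergents:
  p_0/q_0 = 19/1
  p_1/q_1 = 20/1
  p_2/q_2 = 779/39
  p_3/q_3 = 799/40
  p_4/q_4 = 31141/1559
q_3 = 40 ≤ 91 < 1559 = q_4, so the answer is 799/40.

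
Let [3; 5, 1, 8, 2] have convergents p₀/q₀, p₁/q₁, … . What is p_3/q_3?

168/53

Using pₖ = aₖpₖ₋₁ + pₖ₋₂, qₖ = aₖqₖ₋₁ + qₖ₋₂ (with p₋₁=1, p₋₂=0, q₋₁=0, q₋₂=1):
  k=0: a=3, p=3, q=1
  k=1: a=5, p=16, q=5
  k=2: a=1, p=19, q=6
  k=3: a=8, p=168, q=53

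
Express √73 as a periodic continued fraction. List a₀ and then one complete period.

a₀ = ⌊√73⌋ = 8.
With m₀=0, d₀=1 and mₖ₊₁ = dₖaₖ − mₖ, dₖ₊₁ = (n − mₖ₊₁²)/dₖ, aₖ₊₁ = ⌊(a₀+mₖ₊₁)/dₖ₊₁⌋:
  k=1: m=8, d=9, a=1
  k=2: m=1, d=8, a=1
  k=3: m=7, d=3, a=5
  k=4: m=8, d=3, a=5
  k=5: m=7, d=8, a=1
  k=6: m=1, d=9, a=1
  k=7: m=8, d=1, a=16
d=1 and a=2a₀=16 at k=7, so the next step gives (m, d) = (8, 9) again — its k=1 value — and the period has length 7.

[8; 1, 1, 5, 5, 1, 1, 16]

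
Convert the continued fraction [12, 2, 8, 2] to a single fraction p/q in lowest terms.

449/36

Fold from the inside: start with 2/1.
  8 + 1/2 = 17/2
  2 + 2/17 = 36/17
  12 + 17/36 = 449/36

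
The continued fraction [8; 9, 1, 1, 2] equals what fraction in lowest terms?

Fold from the inside: start with 2/1.
  1 + 1/2 = 3/2
  1 + 2/3 = 5/3
  9 + 3/5 = 48/5
  8 + 5/48 = 389/48

389/48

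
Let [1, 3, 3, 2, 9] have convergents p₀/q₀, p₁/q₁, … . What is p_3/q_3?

30/23

Using pₖ = aₖpₖ₋₁ + pₖ₋₂, qₖ = aₖqₖ₋₁ + qₖ₋₂ (with p₋₁=1, p₋₂=0, q₋₁=0, q₋₂=1):
  k=0: a=1, p=1, q=1
  k=1: a=3, p=4, q=3
  k=2: a=3, p=13, q=10
  k=3: a=2, p=30, q=23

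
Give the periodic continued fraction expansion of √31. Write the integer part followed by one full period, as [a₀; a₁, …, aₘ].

[5; 1, 1, 3, 5, 3, 1, 1, 10]

a₀ = ⌊√31⌋ = 5.
With m₀=0, d₀=1 and mₖ₊₁ = dₖaₖ − mₖ, dₖ₊₁ = (n − mₖ₊₁²)/dₖ, aₖ₊₁ = ⌊(a₀+mₖ₊₁)/dₖ₊₁⌋:
  k=1: m=5, d=6, a=1
  k=2: m=1, d=5, a=1
  k=3: m=4, d=3, a=3
  k=4: m=5, d=2, a=5
  k=5: m=5, d=3, a=3
  k=6: m=4, d=5, a=1
  k=7: m=1, d=6, a=1
  k=8: m=5, d=1, a=10
d=1 and a=2a₀=10 at k=8, so the next step gives (m, d) = (5, 6) again — its k=1 value — and the period has length 8.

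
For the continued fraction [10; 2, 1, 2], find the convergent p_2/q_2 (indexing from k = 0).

Using pₖ = aₖpₖ₋₁ + pₖ₋₂, qₖ = aₖqₖ₋₁ + qₖ₋₂ (with p₋₁=1, p₋₂=0, q₋₁=0, q₋₂=1):
  k=0: a=10, p=10, q=1
  k=1: a=2, p=21, q=2
  k=2: a=1, p=31, q=3

31/3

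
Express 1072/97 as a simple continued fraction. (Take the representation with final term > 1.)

1072 = 11*97 + 5
97 = 19*5 + 2
5 = 2*2 + 1
2 = 2*1 + 0  (stop)
So 1072/97 = [11; 19, 2, 2].

[11; 19, 2, 2]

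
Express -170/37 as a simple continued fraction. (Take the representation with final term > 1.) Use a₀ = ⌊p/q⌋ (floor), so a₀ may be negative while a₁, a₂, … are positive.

[-5; 2, 2, 7]

-170 = -5×37 + 15
37 = 2×15 + 7
15 = 2×7 + 1
7 = 7×1 + 0  (stop)
So -170/37 = [-5; 2, 2, 7].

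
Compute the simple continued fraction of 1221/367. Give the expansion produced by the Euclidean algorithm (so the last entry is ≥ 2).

1221 = 3·367 + 120
367 = 3·120 + 7
120 = 17·7 + 1
7 = 7·1 + 0  (stop)
So 1221/367 = [3; 3, 17, 7].

[3; 3, 17, 7]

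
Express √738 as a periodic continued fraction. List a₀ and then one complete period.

a₀ = ⌊√738⌋ = 27.
With m₀=0, d₀=1 and mₖ₊₁ = dₖaₖ − mₖ, dₖ₊₁ = (n − mₖ₊₁²)/dₖ, aₖ₊₁ = ⌊(a₀+mₖ₊₁)/dₖ₊₁⌋:
  k=1: m=27, d=9, a=6
  k=2: m=27, d=1, a=54
d=1 and a=2a₀=54 at k=2, so the next step gives (m, d) = (27, 9) again — its k=1 value — and the period has length 2.

[27; 6, 54]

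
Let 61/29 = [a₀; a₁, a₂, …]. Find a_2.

61 = 2·29 + 3   →  a_0 = 2
29 = 9·3 + 2   →  a_1 = 9
3 = 1·2 + 1   →  a_2 = 1

1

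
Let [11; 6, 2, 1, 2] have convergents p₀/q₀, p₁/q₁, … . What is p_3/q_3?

212/19

Using pₖ = aₖpₖ₋₁ + pₖ₋₂, qₖ = aₖqₖ₋₁ + qₖ₋₂ (with p₋₁=1, p₋₂=0, q₋₁=0, q₋₂=1):
  k=0: a=11, p=11, q=1
  k=1: a=6, p=67, q=6
  k=2: a=2, p=145, q=13
  k=3: a=1, p=212, q=19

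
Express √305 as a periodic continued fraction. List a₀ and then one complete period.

a₀ = ⌊√305⌋ = 17.
With m₀=0, d₀=1 and mₖ₊₁ = dₖaₖ − mₖ, dₖ₊₁ = (n − mₖ₊₁²)/dₖ, aₖ₊₁ = ⌊(a₀+mₖ₊₁)/dₖ₊₁⌋:
  k=1: m=17, d=16, a=2
  k=2: m=15, d=5, a=6
  k=3: m=15, d=16, a=2
  k=4: m=17, d=1, a=34
d=1 and a=2a₀=34 at k=4, so the next step gives (m, d) = (17, 16) again — its k=1 value — and the period has length 4.

[17; 2, 6, 2, 34]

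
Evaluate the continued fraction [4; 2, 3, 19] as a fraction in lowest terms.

598/135

Using pₖ = aₖpₖ₋₁ + pₖ₋₂ and qₖ = aₖqₖ₋₁ + qₖ₋₂:
  k=0: a=4, p=4, q=1
  k=1: a=2, p=9, q=2
  k=2: a=3, p=31, q=7
  k=3: a=19, p=598, q=135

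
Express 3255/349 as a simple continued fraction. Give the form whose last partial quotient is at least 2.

[9; 3, 16, 3, 2]

3255 = 9·349 + 114
349 = 3·114 + 7
114 = 16·7 + 2
7 = 3·2 + 1
2 = 2·1 + 0  (stop)
So 3255/349 = [9; 3, 16, 3, 2].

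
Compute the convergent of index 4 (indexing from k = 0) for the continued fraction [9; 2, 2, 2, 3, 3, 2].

Using pₖ = aₖpₖ₋₁ + pₖ₋₂, qₖ = aₖqₖ₋₁ + qₖ₋₂ (with p₋₁=1, p₋₂=0, q₋₁=0, q₋₂=1):
  k=0: a=9, p=9, q=1
  k=1: a=2, p=19, q=2
  k=2: a=2, p=47, q=5
  k=3: a=2, p=113, q=12
  k=4: a=3, p=386, q=41

386/41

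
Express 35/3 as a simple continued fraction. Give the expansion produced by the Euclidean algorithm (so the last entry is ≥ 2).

[11; 1, 2]

35 = 11×3 + 2
3 = 1×2 + 1
2 = 2×1 + 0  (stop)
So 35/3 = [11; 1, 2].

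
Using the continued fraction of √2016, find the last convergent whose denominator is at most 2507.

40365/899

√2016 = [44; 1, 8, 1, 88, …] (period length 4).
Convergents:
  p_0/q_0 = 44/1
  p_1/q_1 = 45/1
  p_2/q_2 = 404/9
  p_3/q_3 = 449/10
  p_4/q_4 = 39916/889
  p_5/q_5 = 40365/899
  p_6/q_6 = 362836/8081
q_5 = 899 ≤ 2507 < 8081 = q_6, so the answer is 40365/899.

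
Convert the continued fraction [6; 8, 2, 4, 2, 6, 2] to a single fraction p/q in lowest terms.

14372/2349

Using pₖ = aₖpₖ₋₁ + pₖ₋₂ and qₖ = aₖqₖ₋₁ + qₖ₋₂:
  k=0: a=6, p=6, q=1
  k=1: a=8, p=49, q=8
  k=2: a=2, p=104, q=17
  k=3: a=4, p=465, q=76
  k=4: a=2, p=1034, q=169
  k=5: a=6, p=6669, q=1090
  k=6: a=2, p=14372, q=2349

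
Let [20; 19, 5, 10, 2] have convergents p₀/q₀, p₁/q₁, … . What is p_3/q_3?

19631/979

Using pₖ = aₖpₖ₋₁ + pₖ₋₂, qₖ = aₖqₖ₋₁ + qₖ₋₂ (with p₋₁=1, p₋₂=0, q₋₁=0, q₋₂=1):
  k=0: a=20, p=20, q=1
  k=1: a=19, p=381, q=19
  k=2: a=5, p=1925, q=96
  k=3: a=10, p=19631, q=979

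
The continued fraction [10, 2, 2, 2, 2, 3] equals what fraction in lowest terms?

Using pₖ = aₖpₖ₋₁ + pₖ₋₂ and qₖ = aₖqₖ₋₁ + qₖ₋₂:
  k=0: a=10, p=10, q=1
  k=1: a=2, p=21, q=2
  k=2: a=2, p=52, q=5
  k=3: a=2, p=125, q=12
  k=4: a=2, p=302, q=29
  k=5: a=3, p=1031, q=99

1031/99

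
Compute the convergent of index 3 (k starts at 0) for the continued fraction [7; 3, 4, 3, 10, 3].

Using pₖ = aₖpₖ₋₁ + pₖ₋₂, qₖ = aₖqₖ₋₁ + qₖ₋₂ (with p₋₁=1, p₋₂=0, q₋₁=0, q₋₂=1):
  k=0: a=7, p=7, q=1
  k=1: a=3, p=22, q=3
  k=2: a=4, p=95, q=13
  k=3: a=3, p=307, q=42

307/42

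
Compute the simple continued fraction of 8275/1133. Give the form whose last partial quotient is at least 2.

8275 = 7×1133 + 344
1133 = 3×344 + 101
344 = 3×101 + 41
101 = 2×41 + 19
41 = 2×19 + 3
19 = 6×3 + 1
3 = 3×1 + 0  (stop)
So 8275/1133 = [7; 3, 3, 2, 2, 6, 3].

[7; 3, 3, 2, 2, 6, 3]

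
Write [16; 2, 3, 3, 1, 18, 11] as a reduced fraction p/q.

Fold from the inside: start with 11/1.
  18 + 1/11 = 199/11
  1 + 11/199 = 210/199
  3 + 199/210 = 829/210
  3 + 210/829 = 2697/829
  2 + 829/2697 = 6223/2697
  16 + 2697/6223 = 102265/6223

102265/6223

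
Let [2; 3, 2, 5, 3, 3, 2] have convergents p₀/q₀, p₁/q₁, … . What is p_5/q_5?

918/401

Using pₖ = aₖpₖ₋₁ + pₖ₋₂, qₖ = aₖqₖ₋₁ + qₖ₋₂ (with p₋₁=1, p₋₂=0, q₋₁=0, q₋₂=1):
  k=0: a=2, p=2, q=1
  k=1: a=3, p=7, q=3
  k=2: a=2, p=16, q=7
  k=3: a=5, p=87, q=38
  k=4: a=3, p=277, q=121
  k=5: a=3, p=918, q=401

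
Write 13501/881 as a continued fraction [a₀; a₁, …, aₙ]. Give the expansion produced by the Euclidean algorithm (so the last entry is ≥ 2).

[15; 3, 12, 2, 3, 3]

13501 = 15*881 + 286
881 = 3*286 + 23
286 = 12*23 + 10
23 = 2*10 + 3
10 = 3*3 + 1
3 = 3*1 + 0  (stop)
So 13501/881 = [15; 3, 12, 2, 3, 3].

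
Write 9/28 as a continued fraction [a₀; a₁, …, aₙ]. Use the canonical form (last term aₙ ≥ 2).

9 = 0·28 + 9
28 = 3·9 + 1
9 = 9·1 + 0  (stop)
So 9/28 = [0; 3, 9].

[0; 3, 9]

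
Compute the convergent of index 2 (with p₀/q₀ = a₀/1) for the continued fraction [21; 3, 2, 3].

Using pₖ = aₖpₖ₋₁ + pₖ₋₂, qₖ = aₖqₖ₋₁ + qₖ₋₂ (with p₋₁=1, p₋₂=0, q₋₁=0, q₋₂=1):
  k=0: a=21, p=21, q=1
  k=1: a=3, p=64, q=3
  k=2: a=2, p=149, q=7

149/7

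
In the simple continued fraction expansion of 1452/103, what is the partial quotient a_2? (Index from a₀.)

1452 = 14·103 + 10   →  a_0 = 14
103 = 10·10 + 3   →  a_1 = 10
10 = 3·3 + 1   →  a_2 = 3

3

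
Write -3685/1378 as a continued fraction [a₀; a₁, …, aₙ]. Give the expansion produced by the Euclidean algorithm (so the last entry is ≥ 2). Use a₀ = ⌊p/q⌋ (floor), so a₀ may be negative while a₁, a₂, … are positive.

-3685 = -3*1378 + 449
1378 = 3*449 + 31
449 = 14*31 + 15
31 = 2*15 + 1
15 = 15*1 + 0  (stop)
So -3685/1378 = [-3; 3, 14, 2, 15].

[-3; 3, 14, 2, 15]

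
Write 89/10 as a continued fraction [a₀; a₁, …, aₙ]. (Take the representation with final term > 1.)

[8; 1, 9]

89 = 8*10 + 9
10 = 1*9 + 1
9 = 9*1 + 0  (stop)
So 89/10 = [8; 1, 9].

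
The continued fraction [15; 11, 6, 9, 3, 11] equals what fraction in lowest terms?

326131/21613

Fold from the inside: start with 11/1.
  3 + 1/11 = 34/11
  9 + 11/34 = 317/34
  6 + 34/317 = 1936/317
  11 + 317/1936 = 21613/1936
  15 + 1936/21613 = 326131/21613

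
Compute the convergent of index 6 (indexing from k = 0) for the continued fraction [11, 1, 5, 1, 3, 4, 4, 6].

5772/487

Using pₖ = aₖpₖ₋₁ + pₖ₋₂, qₖ = aₖqₖ₋₁ + qₖ₋₂ (with p₋₁=1, p₋₂=0, q₋₁=0, q₋₂=1):
  k=0: a=11, p=11, q=1
  k=1: a=1, p=12, q=1
  k=2: a=5, p=71, q=6
  k=3: a=1, p=83, q=7
  k=4: a=3, p=320, q=27
  k=5: a=4, p=1363, q=115
  k=6: a=4, p=5772, q=487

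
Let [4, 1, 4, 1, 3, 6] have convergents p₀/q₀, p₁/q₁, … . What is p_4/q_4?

Using pₖ = aₖpₖ₋₁ + pₖ₋₂, qₖ = aₖqₖ₋₁ + qₖ₋₂ (with p₋₁=1, p₋₂=0, q₋₁=0, q₋₂=1):
  k=0: a=4, p=4, q=1
  k=1: a=1, p=5, q=1
  k=2: a=4, p=24, q=5
  k=3: a=1, p=29, q=6
  k=4: a=3, p=111, q=23

111/23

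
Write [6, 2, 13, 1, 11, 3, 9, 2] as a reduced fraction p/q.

135909/20965

Fold from the inside: start with 2/1.
  9 + 1/2 = 19/2
  3 + 2/19 = 59/19
  11 + 19/59 = 668/59
  1 + 59/668 = 727/668
  13 + 668/727 = 10119/727
  2 + 727/10119 = 20965/10119
  6 + 10119/20965 = 135909/20965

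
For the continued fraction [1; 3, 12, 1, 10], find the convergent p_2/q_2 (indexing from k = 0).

49/37

Using pₖ = aₖpₖ₋₁ + pₖ₋₂, qₖ = aₖqₖ₋₁ + qₖ₋₂ (with p₋₁=1, p₋₂=0, q₋₁=0, q₋₂=1):
  k=0: a=1, p=1, q=1
  k=1: a=3, p=4, q=3
  k=2: a=12, p=49, q=37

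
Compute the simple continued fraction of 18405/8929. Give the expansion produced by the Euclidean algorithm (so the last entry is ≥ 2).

18405 = 2×8929 + 547
8929 = 16×547 + 177
547 = 3×177 + 16
177 = 11×16 + 1
16 = 16×1 + 0  (stop)
So 18405/8929 = [2; 16, 3, 11, 16].

[2; 16, 3, 11, 16]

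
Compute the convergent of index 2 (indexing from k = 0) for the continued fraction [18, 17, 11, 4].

Using pₖ = aₖpₖ₋₁ + pₖ₋₂, qₖ = aₖqₖ₋₁ + qₖ₋₂ (with p₋₁=1, p₋₂=0, q₋₁=0, q₋₂=1):
  k=0: a=18, p=18, q=1
  k=1: a=17, p=307, q=17
  k=2: a=11, p=3395, q=188

3395/188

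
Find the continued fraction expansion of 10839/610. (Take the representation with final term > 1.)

[17; 1, 3, 3, 15, 3]

10839 = 17·610 + 469
610 = 1·469 + 141
469 = 3·141 + 46
141 = 3·46 + 3
46 = 15·3 + 1
3 = 3·1 + 0  (stop)
So 10839/610 = [17; 1, 3, 3, 15, 3].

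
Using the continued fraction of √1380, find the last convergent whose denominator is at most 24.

743/20

√1380 = [37; 6, 1, 2, 1, 6, 74, …] (period length 6).
Convergents:
  p_0/q_0 = 37/1
  p_1/q_1 = 223/6
  p_2/q_2 = 260/7
  p_3/q_3 = 743/20
  p_4/q_4 = 1003/27
q_3 = 20 ≤ 24 < 27 = q_4, so the answer is 743/20.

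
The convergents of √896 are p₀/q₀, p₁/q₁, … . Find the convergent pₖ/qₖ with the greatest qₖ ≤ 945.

√896 = [29; 1, 13, 1, 58, …] (period length 4).
Convergents:
  p_0/q_0 = 29/1
  p_1/q_1 = 30/1
  p_2/q_2 = 419/14
  p_3/q_3 = 449/15
  p_4/q_4 = 26461/884
  p_5/q_5 = 26910/899
  p_6/q_6 = 376291/12571
q_5 = 899 ≤ 945 < 12571 = q_6, so the answer is 26910/899.

26910/899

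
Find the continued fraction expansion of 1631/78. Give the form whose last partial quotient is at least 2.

[20; 1, 10, 7]

1631 = 20·78 + 71
78 = 1·71 + 7
71 = 10·7 + 1
7 = 7·1 + 0  (stop)
So 1631/78 = [20; 1, 10, 7].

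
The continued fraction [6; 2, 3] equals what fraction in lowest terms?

Using pₖ = aₖpₖ₋₁ + pₖ₋₂ and qₖ = aₖqₖ₋₁ + qₖ₋₂:
  k=0: a=6, p=6, q=1
  k=1: a=2, p=13, q=2
  k=2: a=3, p=45, q=7

45/7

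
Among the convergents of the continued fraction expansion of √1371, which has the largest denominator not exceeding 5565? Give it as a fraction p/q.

101417/2739

√1371 = [37; 37, 74, …] (period length 2).
Convergents:
  p_0/q_0 = 37/1
  p_1/q_1 = 1370/37
  p_2/q_2 = 101417/2739
  p_3/q_3 = 3753799/101380
q_2 = 2739 ≤ 5565 < 101380 = q_3, so the answer is 101417/2739.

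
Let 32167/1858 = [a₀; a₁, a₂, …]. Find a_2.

5

32167 = 17·1858 + 581   →  a_0 = 17
1858 = 3·581 + 115   →  a_1 = 3
581 = 5·115 + 6   →  a_2 = 5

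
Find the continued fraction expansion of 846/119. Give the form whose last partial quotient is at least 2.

846 = 7×119 + 13
119 = 9×13 + 2
13 = 6×2 + 1
2 = 2×1 + 0  (stop)
So 846/119 = [7; 9, 6, 2].

[7; 9, 6, 2]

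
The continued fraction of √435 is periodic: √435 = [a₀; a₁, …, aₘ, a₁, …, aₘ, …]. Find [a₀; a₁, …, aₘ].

a₀ = ⌊√435⌋ = 20.
With m₀=0, d₀=1 and mₖ₊₁ = dₖaₖ − mₖ, dₖ₊₁ = (n − mₖ₊₁²)/dₖ, aₖ₊₁ = ⌊(a₀+mₖ₊₁)/dₖ₊₁⌋:
  k=1: m=20, d=35, a=1
  k=2: m=15, d=6, a=5
  k=3: m=15, d=35, a=1
  k=4: m=20, d=1, a=40
d=1 and a=2a₀=40 at k=4, so the next step gives (m, d) = (20, 35) again — its k=1 value — and the period has length 4.

[20; 1, 5, 1, 40]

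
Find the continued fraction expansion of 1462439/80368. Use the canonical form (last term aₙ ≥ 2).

1462439 = 18·80368 + 15815
80368 = 5·15815 + 1293
15815 = 12·1293 + 299
1293 = 4·299 + 97
299 = 3·97 + 8
97 = 12·8 + 1
8 = 8·1 + 0  (stop)
So 1462439/80368 = [18; 5, 12, 4, 3, 12, 8].

[18; 5, 12, 4, 3, 12, 8]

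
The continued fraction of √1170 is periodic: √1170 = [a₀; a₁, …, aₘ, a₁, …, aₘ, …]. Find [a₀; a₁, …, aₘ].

a₀ = ⌊√1170⌋ = 34.
With m₀=0, d₀=1 and mₖ₊₁ = dₖaₖ − mₖ, dₖ₊₁ = (n − mₖ₊₁²)/dₖ, aₖ₊₁ = ⌊(a₀+mₖ₊₁)/dₖ₊₁⌋:
  k=1: m=34, d=14, a=4
  k=2: m=22, d=49, a=1
  k=3: m=27, d=9, a=6
  k=4: m=27, d=49, a=1
  k=5: m=22, d=14, a=4
  k=6: m=34, d=1, a=68
d=1 and a=2a₀=68 at k=6, so the next step gives (m, d) = (34, 14) again — its k=1 value — and the period has length 6.

[34; 4, 1, 6, 1, 4, 68]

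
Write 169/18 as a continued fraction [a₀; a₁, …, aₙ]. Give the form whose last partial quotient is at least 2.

[9; 2, 1, 1, 3]

169 = 9·18 + 7
18 = 2·7 + 4
7 = 1·4 + 3
4 = 1·3 + 1
3 = 3·1 + 0  (stop)
So 169/18 = [9; 2, 1, 1, 3].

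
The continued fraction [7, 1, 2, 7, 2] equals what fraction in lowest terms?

361/47

Fold from the inside: start with 2/1.
  7 + 1/2 = 15/2
  2 + 2/15 = 32/15
  1 + 15/32 = 47/32
  7 + 32/47 = 361/47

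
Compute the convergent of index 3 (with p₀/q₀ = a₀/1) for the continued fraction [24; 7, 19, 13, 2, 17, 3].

42224/1749

Using pₖ = aₖpₖ₋₁ + pₖ₋₂, qₖ = aₖqₖ₋₁ + qₖ₋₂ (with p₋₁=1, p₋₂=0, q₋₁=0, q₋₂=1):
  k=0: a=24, p=24, q=1
  k=1: a=7, p=169, q=7
  k=2: a=19, p=3235, q=134
  k=3: a=13, p=42224, q=1749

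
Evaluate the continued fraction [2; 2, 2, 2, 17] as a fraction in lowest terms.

Using pₖ = aₖpₖ₋₁ + pₖ₋₂ and qₖ = aₖqₖ₋₁ + qₖ₋₂:
  k=0: a=2, p=2, q=1
  k=1: a=2, p=5, q=2
  k=2: a=2, p=12, q=5
  k=3: a=2, p=29, q=12
  k=4: a=17, p=505, q=209

505/209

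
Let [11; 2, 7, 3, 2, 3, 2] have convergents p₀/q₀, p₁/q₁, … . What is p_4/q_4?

Using pₖ = aₖpₖ₋₁ + pₖ₋₂, qₖ = aₖqₖ₋₁ + qₖ₋₂ (with p₋₁=1, p₋₂=0, q₋₁=0, q₋₂=1):
  k=0: a=11, p=11, q=1
  k=1: a=2, p=23, q=2
  k=2: a=7, p=172, q=15
  k=3: a=3, p=539, q=47
  k=4: a=2, p=1250, q=109

1250/109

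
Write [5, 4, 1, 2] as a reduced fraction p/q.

73/14

Using pₖ = aₖpₖ₋₁ + pₖ₋₂ and qₖ = aₖqₖ₋₁ + qₖ₋₂:
  k=0: a=5, p=5, q=1
  k=1: a=4, p=21, q=4
  k=2: a=1, p=26, q=5
  k=3: a=2, p=73, q=14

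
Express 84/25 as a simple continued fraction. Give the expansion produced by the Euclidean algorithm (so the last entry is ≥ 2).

84 = 3×25 + 9
25 = 2×9 + 7
9 = 1×7 + 2
7 = 3×2 + 1
2 = 2×1 + 0  (stop)
So 84/25 = [3; 2, 1, 3, 2].

[3; 2, 1, 3, 2]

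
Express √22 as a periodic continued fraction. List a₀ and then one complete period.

a₀ = ⌊√22⌋ = 4.
With m₀=0, d₀=1 and mₖ₊₁ = dₖaₖ − mₖ, dₖ₊₁ = (n − mₖ₊₁²)/dₖ, aₖ₊₁ = ⌊(a₀+mₖ₊₁)/dₖ₊₁⌋:
  k=1: m=4, d=6, a=1
  k=2: m=2, d=3, a=2
  k=3: m=4, d=2, a=4
  k=4: m=4, d=3, a=2
  k=5: m=2, d=6, a=1
  k=6: m=4, d=1, a=8
d=1 and a=2a₀=8 at k=6, so the next step gives (m, d) = (4, 6) again — its k=1 value — and the period has length 6.

[4; 1, 2, 4, 2, 1, 8]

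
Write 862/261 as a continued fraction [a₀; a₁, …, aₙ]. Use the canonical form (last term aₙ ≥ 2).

[3; 3, 3, 3, 2, 3]

862 = 3*261 + 79
261 = 3*79 + 24
79 = 3*24 + 7
24 = 3*7 + 3
7 = 2*3 + 1
3 = 3*1 + 0  (stop)
So 862/261 = [3; 3, 3, 3, 2, 3].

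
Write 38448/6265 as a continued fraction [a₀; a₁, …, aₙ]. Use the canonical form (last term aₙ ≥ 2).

38448 = 6·6265 + 858
6265 = 7·858 + 259
858 = 3·259 + 81
259 = 3·81 + 16
81 = 5·16 + 1
16 = 16·1 + 0  (stop)
So 38448/6265 = [6; 7, 3, 3, 5, 16].

[6; 7, 3, 3, 5, 16]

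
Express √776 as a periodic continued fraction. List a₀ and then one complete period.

[27; 1, 5, 1, 54]

a₀ = ⌊√776⌋ = 27.
With m₀=0, d₀=1 and mₖ₊₁ = dₖaₖ − mₖ, dₖ₊₁ = (n − mₖ₊₁²)/dₖ, aₖ₊₁ = ⌊(a₀+mₖ₊₁)/dₖ₊₁⌋:
  k=1: m=27, d=47, a=1
  k=2: m=20, d=8, a=5
  k=3: m=20, d=47, a=1
  k=4: m=27, d=1, a=54
d=1 and a=2a₀=54 at k=4, so the next step gives (m, d) = (27, 47) again — its k=1 value — and the period has length 4.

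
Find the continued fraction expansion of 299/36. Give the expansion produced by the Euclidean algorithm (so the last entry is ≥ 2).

299 = 8×36 + 11
36 = 3×11 + 3
11 = 3×3 + 2
3 = 1×2 + 1
2 = 2×1 + 0  (stop)
So 299/36 = [8; 3, 3, 1, 2].

[8; 3, 3, 1, 2]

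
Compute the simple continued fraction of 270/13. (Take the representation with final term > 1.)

[20; 1, 3, 3]

270 = 20×13 + 10
13 = 1×10 + 3
10 = 3×3 + 1
3 = 3×1 + 0  (stop)
So 270/13 = [20; 1, 3, 3].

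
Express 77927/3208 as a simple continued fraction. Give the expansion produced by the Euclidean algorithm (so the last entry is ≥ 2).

[24; 3, 2, 3, 8, 16]

77927 = 24×3208 + 935
3208 = 3×935 + 403
935 = 2×403 + 129
403 = 3×129 + 16
129 = 8×16 + 1
16 = 16×1 + 0  (stop)
So 77927/3208 = [24; 3, 2, 3, 8, 16].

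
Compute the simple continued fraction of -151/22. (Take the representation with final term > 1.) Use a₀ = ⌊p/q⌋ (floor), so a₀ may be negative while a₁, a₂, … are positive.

[-7; 7, 3]

-151 = -7*22 + 3
22 = 7*3 + 1
3 = 3*1 + 0  (stop)
So -151/22 = [-7; 7, 3].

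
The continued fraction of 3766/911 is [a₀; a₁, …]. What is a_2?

2

3766 = 4·911 + 122   →  a_0 = 4
911 = 7·122 + 57   →  a_1 = 7
122 = 2·57 + 8   →  a_2 = 2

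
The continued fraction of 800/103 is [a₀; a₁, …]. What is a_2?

3

800 = 7·103 + 79   →  a_0 = 7
103 = 1·79 + 24   →  a_1 = 1
79 = 3·24 + 7   →  a_2 = 3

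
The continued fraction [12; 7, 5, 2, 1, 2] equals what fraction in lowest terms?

Using pₖ = aₖpₖ₋₁ + pₖ₋₂ and qₖ = aₖqₖ₋₁ + qₖ₋₂:
  k=0: a=12, p=12, q=1
  k=1: a=7, p=85, q=7
  k=2: a=5, p=437, q=36
  k=3: a=2, p=959, q=79
  k=4: a=1, p=1396, q=115
  k=5: a=2, p=3751, q=309

3751/309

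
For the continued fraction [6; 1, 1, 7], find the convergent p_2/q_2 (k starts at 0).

13/2

Using pₖ = aₖpₖ₋₁ + pₖ₋₂, qₖ = aₖqₖ₋₁ + qₖ₋₂ (with p₋₁=1, p₋₂=0, q₋₁=0, q₋₂=1):
  k=0: a=6, p=6, q=1
  k=1: a=1, p=7, q=1
  k=2: a=1, p=13, q=2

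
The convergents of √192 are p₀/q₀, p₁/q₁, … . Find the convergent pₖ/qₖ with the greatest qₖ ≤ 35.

√192 = [13; 1, 5, 1, 26, …] (period length 4).
Convergents:
  p_0/q_0 = 13/1
  p_1/q_1 = 14/1
  p_2/q_2 = 83/6
  p_3/q_3 = 97/7
  p_4/q_4 = 2605/188
q_3 = 7 ≤ 35 < 188 = q_4, so the answer is 97/7.

97/7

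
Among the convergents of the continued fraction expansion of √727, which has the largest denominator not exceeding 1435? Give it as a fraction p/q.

38557/1430

√727 = [26; 1, 25, 1, 52, …] (period length 4).
Convergents:
  p_0/q_0 = 26/1
  p_1/q_1 = 27/1
  p_2/q_2 = 701/26
  p_3/q_3 = 728/27
  p_4/q_4 = 38557/1430
  p_5/q_5 = 39285/1457
q_4 = 1430 ≤ 1435 < 1457 = q_5, so the answer is 38557/1430.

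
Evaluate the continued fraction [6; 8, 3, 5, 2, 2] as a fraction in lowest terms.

4376/715

Fold from the inside: start with 2/1.
  2 + 1/2 = 5/2
  5 + 2/5 = 27/5
  3 + 5/27 = 86/27
  8 + 27/86 = 715/86
  6 + 86/715 = 4376/715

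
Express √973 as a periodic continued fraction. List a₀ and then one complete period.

a₀ = ⌊√973⌋ = 31.
With m₀=0, d₀=1 and mₖ₊₁ = dₖaₖ − mₖ, dₖ₊₁ = (n − mₖ₊₁²)/dₖ, aₖ₊₁ = ⌊(a₀+mₖ₊₁)/dₖ₊₁⌋:
  k=1: m=31, d=12, a=5
  k=2: m=29, d=11, a=5
  k=3: m=26, d=27, a=2
  k=4: m=28, d=7, a=8
  k=5: m=28, d=27, a=2
  k=6: m=26, d=11, a=5
  k=7: m=29, d=12, a=5
  k=8: m=31, d=1, a=62
d=1 and a=2a₀=62 at k=8, so the next step gives (m, d) = (31, 12) again — its k=1 value — and the period has length 8.

[31; 5, 5, 2, 8, 2, 5, 5, 62]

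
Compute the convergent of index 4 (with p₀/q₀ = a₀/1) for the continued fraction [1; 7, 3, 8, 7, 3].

Using pₖ = aₖpₖ₋₁ + pₖ₋₂, qₖ = aₖqₖ₋₁ + qₖ₋₂ (with p₋₁=1, p₋₂=0, q₋₁=0, q₋₂=1):
  k=0: a=1, p=1, q=1
  k=1: a=7, p=8, q=7
  k=2: a=3, p=25, q=22
  k=3: a=8, p=208, q=183
  k=4: a=7, p=1481, q=1303

1481/1303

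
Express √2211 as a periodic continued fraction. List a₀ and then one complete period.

[47; 47, 94]

a₀ = ⌊√2211⌋ = 47.
With m₀=0, d₀=1 and mₖ₊₁ = dₖaₖ − mₖ, dₖ₊₁ = (n − mₖ₊₁²)/dₖ, aₖ₊₁ = ⌊(a₀+mₖ₊₁)/dₖ₊₁⌋:
  k=1: m=47, d=2, a=47
  k=2: m=47, d=1, a=94
d=1 and a=2a₀=94 at k=2, so the next step gives (m, d) = (47, 2) again — its k=1 value — and the period has length 2.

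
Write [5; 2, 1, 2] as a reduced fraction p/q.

Using pₖ = aₖpₖ₋₁ + pₖ₋₂ and qₖ = aₖqₖ₋₁ + qₖ₋₂:
  k=0: a=5, p=5, q=1
  k=1: a=2, p=11, q=2
  k=2: a=1, p=16, q=3
  k=3: a=2, p=43, q=8

43/8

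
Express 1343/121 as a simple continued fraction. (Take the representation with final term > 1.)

1343 = 11*121 + 12
121 = 10*12 + 1
12 = 12*1 + 0  (stop)
So 1343/121 = [11; 10, 12].

[11; 10, 12]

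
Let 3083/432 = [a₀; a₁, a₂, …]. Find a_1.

3083 = 7·432 + 59   →  a_0 = 7
432 = 7·59 + 19   →  a_1 = 7

7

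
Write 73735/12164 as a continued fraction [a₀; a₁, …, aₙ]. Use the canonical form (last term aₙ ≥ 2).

73735 = 6*12164 + 751
12164 = 16*751 + 148
751 = 5*148 + 11
148 = 13*11 + 5
11 = 2*5 + 1
5 = 5*1 + 0  (stop)
So 73735/12164 = [6; 16, 5, 13, 2, 5].

[6; 16, 5, 13, 2, 5]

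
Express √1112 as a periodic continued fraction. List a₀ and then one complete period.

a₀ = ⌊√1112⌋ = 33.
With m₀=0, d₀=1 and mₖ₊₁ = dₖaₖ − mₖ, dₖ₊₁ = (n − mₖ₊₁²)/dₖ, aₖ₊₁ = ⌊(a₀+mₖ₊₁)/dₖ₊₁⌋:
  k=1: m=33, d=23, a=2
  k=2: m=13, d=41, a=1
  k=3: m=28, d=8, a=7
  k=4: m=28, d=41, a=1
  k=5: m=13, d=23, a=2
  k=6: m=33, d=1, a=66
d=1 and a=2a₀=66 at k=6, so the next step gives (m, d) = (33, 23) again — its k=1 value — and the period has length 6.

[33; 2, 1, 7, 1, 2, 66]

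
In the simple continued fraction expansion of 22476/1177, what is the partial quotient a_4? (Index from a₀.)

22476 = 19·1177 + 113   →  a_0 = 19
1177 = 10·113 + 47   →  a_1 = 10
113 = 2·47 + 19   →  a_2 = 2
47 = 2·19 + 9   →  a_3 = 2
19 = 2·9 + 1   →  a_4 = 2

2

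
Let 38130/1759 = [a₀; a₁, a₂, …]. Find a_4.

38130 = 21·1759 + 1191   →  a_0 = 21
1759 = 1·1191 + 568   →  a_1 = 1
1191 = 2·568 + 55   →  a_2 = 2
568 = 10·55 + 18   →  a_3 = 10
55 = 3·18 + 1   →  a_4 = 3

3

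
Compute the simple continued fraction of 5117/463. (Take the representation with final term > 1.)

5117 = 11×463 + 24
463 = 19×24 + 7
24 = 3×7 + 3
7 = 2×3 + 1
3 = 3×1 + 0  (stop)
So 5117/463 = [11; 19, 3, 2, 3].

[11; 19, 3, 2, 3]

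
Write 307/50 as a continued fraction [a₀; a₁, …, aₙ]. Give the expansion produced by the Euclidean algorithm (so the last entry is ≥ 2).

307 = 6×50 + 7
50 = 7×7 + 1
7 = 7×1 + 0  (stop)
So 307/50 = [6; 7, 7].

[6; 7, 7]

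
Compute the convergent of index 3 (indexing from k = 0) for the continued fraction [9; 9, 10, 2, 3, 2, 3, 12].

1740/191

Using pₖ = aₖpₖ₋₁ + pₖ₋₂, qₖ = aₖqₖ₋₁ + qₖ₋₂ (with p₋₁=1, p₋₂=0, q₋₁=0, q₋₂=1):
  k=0: a=9, p=9, q=1
  k=1: a=9, p=82, q=9
  k=2: a=10, p=829, q=91
  k=3: a=2, p=1740, q=191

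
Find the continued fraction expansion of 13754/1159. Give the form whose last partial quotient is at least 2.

13754 = 11·1159 + 1005
1159 = 1·1005 + 154
1005 = 6·154 + 81
154 = 1·81 + 73
81 = 1·73 + 8
73 = 9·8 + 1
8 = 8·1 + 0  (stop)
So 13754/1159 = [11; 1, 6, 1, 1, 9, 8].

[11; 1, 6, 1, 1, 9, 8]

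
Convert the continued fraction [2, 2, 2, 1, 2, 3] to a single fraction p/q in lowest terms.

155/64

Fold from the inside: start with 3/1.
  2 + 1/3 = 7/3
  1 + 3/7 = 10/7
  2 + 7/10 = 27/10
  2 + 10/27 = 64/27
  2 + 27/64 = 155/64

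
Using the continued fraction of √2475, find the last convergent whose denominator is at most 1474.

√2475 = [49; 1, 2, 1, 98, …] (period length 4).
Convergents:
  p_0/q_0 = 49/1
  p_1/q_1 = 50/1
  p_2/q_2 = 149/3
  p_3/q_3 = 199/4
  p_4/q_4 = 19651/395
  p_5/q_5 = 19850/399
  p_6/q_6 = 59351/1193
  p_7/q_7 = 79201/1592
q_6 = 1193 ≤ 1474 < 1592 = q_7, so the answer is 59351/1193.

59351/1193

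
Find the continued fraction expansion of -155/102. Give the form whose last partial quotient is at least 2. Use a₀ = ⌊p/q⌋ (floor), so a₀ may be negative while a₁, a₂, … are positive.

[-2; 2, 12, 4]

-155 = -2×102 + 49
102 = 2×49 + 4
49 = 12×4 + 1
4 = 4×1 + 0  (stop)
So -155/102 = [-2; 2, 12, 4].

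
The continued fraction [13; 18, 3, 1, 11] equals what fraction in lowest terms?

Using pₖ = aₖpₖ₋₁ + pₖ₋₂ and qₖ = aₖqₖ₋₁ + qₖ₋₂:
  k=0: a=13, p=13, q=1
  k=1: a=18, p=235, q=18
  k=2: a=3, p=718, q=55
  k=3: a=1, p=953, q=73
  k=4: a=11, p=11201, q=858

11201/858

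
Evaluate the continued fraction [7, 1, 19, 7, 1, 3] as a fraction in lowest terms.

4961/624

Using pₖ = aₖpₖ₋₁ + pₖ₋₂ and qₖ = aₖqₖ₋₁ + qₖ₋₂:
  k=0: a=7, p=7, q=1
  k=1: a=1, p=8, q=1
  k=2: a=19, p=159, q=20
  k=3: a=7, p=1121, q=141
  k=4: a=1, p=1280, q=161
  k=5: a=3, p=4961, q=624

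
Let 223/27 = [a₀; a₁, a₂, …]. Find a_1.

223 = 8·27 + 7   →  a_0 = 8
27 = 3·7 + 6   →  a_1 = 3

3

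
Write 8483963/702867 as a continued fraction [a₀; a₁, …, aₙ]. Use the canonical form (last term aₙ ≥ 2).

8483963 = 12*702867 + 49559
702867 = 14*49559 + 9041
49559 = 5*9041 + 4354
9041 = 2*4354 + 333
4354 = 13*333 + 25
333 = 13*25 + 8
25 = 3*8 + 1
8 = 8*1 + 0  (stop)
So 8483963/702867 = [12; 14, 5, 2, 13, 13, 3, 8].

[12; 14, 5, 2, 13, 13, 3, 8]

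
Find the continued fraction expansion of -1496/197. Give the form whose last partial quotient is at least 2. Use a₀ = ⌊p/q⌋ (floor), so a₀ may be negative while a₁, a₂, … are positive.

-1496 = -8·197 + 80
197 = 2·80 + 37
80 = 2·37 + 6
37 = 6·6 + 1
6 = 6·1 + 0  (stop)
So -1496/197 = [-8; 2, 2, 6, 6].

[-8; 2, 2, 6, 6]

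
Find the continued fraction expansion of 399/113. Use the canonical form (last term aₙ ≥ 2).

399 = 3×113 + 60
113 = 1×60 + 53
60 = 1×53 + 7
53 = 7×7 + 4
7 = 1×4 + 3
4 = 1×3 + 1
3 = 3×1 + 0  (stop)
So 399/113 = [3; 1, 1, 7, 1, 1, 3].

[3; 1, 1, 7, 1, 1, 3]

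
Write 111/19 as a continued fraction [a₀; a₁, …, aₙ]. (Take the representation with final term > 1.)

[5; 1, 5, 3]

111 = 5*19 + 16
19 = 1*16 + 3
16 = 5*3 + 1
3 = 3*1 + 0  (stop)
So 111/19 = [5; 1, 5, 3].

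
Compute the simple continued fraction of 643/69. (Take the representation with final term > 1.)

[9; 3, 7, 3]

643 = 9·69 + 22
69 = 3·22 + 3
22 = 7·3 + 1
3 = 3·1 + 0  (stop)
So 643/69 = [9; 3, 7, 3].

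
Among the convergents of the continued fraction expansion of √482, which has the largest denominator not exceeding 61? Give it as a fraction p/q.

483/22

√482 = [21; 1, 20, 1, 42, …] (period length 4).
Convergents:
  p_0/q_0 = 21/1
  p_1/q_1 = 22/1
  p_2/q_2 = 461/21
  p_3/q_3 = 483/22
  p_4/q_4 = 20747/945
q_3 = 22 ≤ 61 < 945 = q_4, so the answer is 483/22.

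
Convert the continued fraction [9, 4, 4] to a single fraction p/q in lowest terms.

Using pₖ = aₖpₖ₋₁ + pₖ₋₂ and qₖ = aₖqₖ₋₁ + qₖ₋₂:
  k=0: a=9, p=9, q=1
  k=1: a=4, p=37, q=4
  k=2: a=4, p=157, q=17

157/17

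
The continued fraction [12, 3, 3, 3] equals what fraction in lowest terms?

406/33

Using pₖ = aₖpₖ₋₁ + pₖ₋₂ and qₖ = aₖqₖ₋₁ + qₖ₋₂:
  k=0: a=12, p=12, q=1
  k=1: a=3, p=37, q=3
  k=2: a=3, p=123, q=10
  k=3: a=3, p=406, q=33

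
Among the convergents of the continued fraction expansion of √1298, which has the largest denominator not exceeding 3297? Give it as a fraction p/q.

√1298 = [36; 36, 72, …] (period length 2).
Convergents:
  p_0/q_0 = 36/1
  p_1/q_1 = 1297/36
  p_2/q_2 = 93420/2593
  p_3/q_3 = 3364417/93384
q_2 = 2593 ≤ 3297 < 93384 = q_3, so the answer is 93420/2593.

93420/2593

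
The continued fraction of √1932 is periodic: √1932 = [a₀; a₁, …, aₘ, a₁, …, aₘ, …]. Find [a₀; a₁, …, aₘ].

[43; 1, 20, 1, 86]

a₀ = ⌊√1932⌋ = 43.
With m₀=0, d₀=1 and mₖ₊₁ = dₖaₖ − mₖ, dₖ₊₁ = (n − mₖ₊₁²)/dₖ, aₖ₊₁ = ⌊(a₀+mₖ₊₁)/dₖ₊₁⌋:
  k=1: m=43, d=83, a=1
  k=2: m=40, d=4, a=20
  k=3: m=40, d=83, a=1
  k=4: m=43, d=1, a=86
d=1 and a=2a₀=86 at k=4, so the next step gives (m, d) = (43, 83) again — its k=1 value — and the period has length 4.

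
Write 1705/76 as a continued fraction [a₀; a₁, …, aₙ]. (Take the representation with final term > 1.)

1705 = 22*76 + 33
76 = 2*33 + 10
33 = 3*10 + 3
10 = 3*3 + 1
3 = 3*1 + 0  (stop)
So 1705/76 = [22; 2, 3, 3, 3].

[22; 2, 3, 3, 3]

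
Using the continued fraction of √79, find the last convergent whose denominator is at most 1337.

11368/1279

√79 = [8; 1, 7, 1, 16, …] (period length 4).
Convergents:
  p_0/q_0 = 8/1
  p_1/q_1 = 9/1
  p_2/q_2 = 71/8
  p_3/q_3 = 80/9
  p_4/q_4 = 1351/152
  p_5/q_5 = 1431/161
  p_6/q_6 = 11368/1279
  p_7/q_7 = 12799/1440
q_6 = 1279 ≤ 1337 < 1440 = q_7, so the answer is 11368/1279.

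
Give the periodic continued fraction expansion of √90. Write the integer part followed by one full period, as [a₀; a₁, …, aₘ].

[9; 2, 18]

a₀ = ⌊√90⌋ = 9.
With m₀=0, d₀=1 and mₖ₊₁ = dₖaₖ − mₖ, dₖ₊₁ = (n − mₖ₊₁²)/dₖ, aₖ₊₁ = ⌊(a₀+mₖ₊₁)/dₖ₊₁⌋:
  k=1: m=9, d=9, a=2
  k=2: m=9, d=1, a=18
d=1 and a=2a₀=18 at k=2, so the next step gives (m, d) = (9, 9) again — its k=1 value — and the period has length 2.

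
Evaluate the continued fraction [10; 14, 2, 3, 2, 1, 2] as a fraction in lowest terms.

Using pₖ = aₖpₖ₋₁ + pₖ₋₂ and qₖ = aₖqₖ₋₁ + qₖ₋₂:
  k=0: a=10, p=10, q=1
  k=1: a=14, p=141, q=14
  k=2: a=2, p=292, q=29
  k=3: a=3, p=1017, q=101
  k=4: a=2, p=2326, q=231
  k=5: a=1, p=3343, q=332
  k=6: a=2, p=9012, q=895

9012/895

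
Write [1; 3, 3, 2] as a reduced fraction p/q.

30/23

Fold from the inside: start with 2/1.
  3 + 1/2 = 7/2
  3 + 2/7 = 23/7
  1 + 7/23 = 30/23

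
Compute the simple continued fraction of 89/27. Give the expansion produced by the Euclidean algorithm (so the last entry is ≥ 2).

[3; 3, 2, 1, 2]

89 = 3*27 + 8
27 = 3*8 + 3
8 = 2*3 + 2
3 = 1*2 + 1
2 = 2*1 + 0  (stop)
So 89/27 = [3; 3, 2, 1, 2].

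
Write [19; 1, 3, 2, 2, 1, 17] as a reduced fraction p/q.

10856/549

Using pₖ = aₖpₖ₋₁ + pₖ₋₂ and qₖ = aₖqₖ₋₁ + qₖ₋₂:
  k=0: a=19, p=19, q=1
  k=1: a=1, p=20, q=1
  k=2: a=3, p=79, q=4
  k=3: a=2, p=178, q=9
  k=4: a=2, p=435, q=22
  k=5: a=1, p=613, q=31
  k=6: a=17, p=10856, q=549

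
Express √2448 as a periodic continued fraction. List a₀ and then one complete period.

[49; 2, 10, 2, 98]

a₀ = ⌊√2448⌋ = 49.
With m₀=0, d₀=1 and mₖ₊₁ = dₖaₖ − mₖ, dₖ₊₁ = (n − mₖ₊₁²)/dₖ, aₖ₊₁ = ⌊(a₀+mₖ₊₁)/dₖ₊₁⌋:
  k=1: m=49, d=47, a=2
  k=2: m=45, d=9, a=10
  k=3: m=45, d=47, a=2
  k=4: m=49, d=1, a=98
d=1 and a=2a₀=98 at k=4, so the next step gives (m, d) = (49, 47) again — its k=1 value — and the period has length 4.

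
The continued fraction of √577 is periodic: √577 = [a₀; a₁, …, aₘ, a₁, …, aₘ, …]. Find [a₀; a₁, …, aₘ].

a₀ = ⌊√577⌋ = 24.
With m₀=0, d₀=1 and mₖ₊₁ = dₖaₖ − mₖ, dₖ₊₁ = (n − mₖ₊₁²)/dₖ, aₖ₊₁ = ⌊(a₀+mₖ₊₁)/dₖ₊₁⌋:
  k=1: m=24, d=1, a=48
d=1 and a=2a₀=48 at k=1, so the next step gives (m, d) = (24, 1) again — its k=1 value — and the period has length 1.

[24; 48]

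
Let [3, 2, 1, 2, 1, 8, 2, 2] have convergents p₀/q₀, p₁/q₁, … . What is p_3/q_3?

27/8

Using pₖ = aₖpₖ₋₁ + pₖ₋₂, qₖ = aₖqₖ₋₁ + qₖ₋₂ (with p₋₁=1, p₋₂=0, q₋₁=0, q₋₂=1):
  k=0: a=3, p=3, q=1
  k=1: a=2, p=7, q=2
  k=2: a=1, p=10, q=3
  k=3: a=2, p=27, q=8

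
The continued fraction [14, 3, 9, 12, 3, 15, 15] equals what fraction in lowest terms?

3455141/241255

Fold from the inside: start with 15/1.
  15 + 1/15 = 226/15
  3 + 15/226 = 693/226
  12 + 226/693 = 8542/693
  9 + 693/8542 = 77571/8542
  3 + 8542/77571 = 241255/77571
  14 + 77571/241255 = 3455141/241255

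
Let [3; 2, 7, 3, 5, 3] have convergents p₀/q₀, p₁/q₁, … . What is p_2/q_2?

Using pₖ = aₖpₖ₋₁ + pₖ₋₂, qₖ = aₖqₖ₋₁ + qₖ₋₂ (with p₋₁=1, p₋₂=0, q₋₁=0, q₋₂=1):
  k=0: a=3, p=3, q=1
  k=1: a=2, p=7, q=2
  k=2: a=7, p=52, q=15

52/15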